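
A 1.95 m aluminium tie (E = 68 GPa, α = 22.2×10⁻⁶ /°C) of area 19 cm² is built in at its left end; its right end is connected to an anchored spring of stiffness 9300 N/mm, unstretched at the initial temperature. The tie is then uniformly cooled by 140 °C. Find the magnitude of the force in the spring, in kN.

If the spring were absent the tie would shorten by αΔT L = 22.2×10⁻⁶ × 140 × 1950 = 6.061 mm.
Let P be the tensile force in the spring. The tie extends elastically by PL/(AE) and the spring stretches by P/k; together these equal δ_free.
P [ L/(AE) + 1/k ] = δ_free → P [ 1950/(1900×68×10³) + 1/(9300) ] = 6.061.
P = 6.061 / 0.0001226 = 49430 N.

P ≈ 49.4 kN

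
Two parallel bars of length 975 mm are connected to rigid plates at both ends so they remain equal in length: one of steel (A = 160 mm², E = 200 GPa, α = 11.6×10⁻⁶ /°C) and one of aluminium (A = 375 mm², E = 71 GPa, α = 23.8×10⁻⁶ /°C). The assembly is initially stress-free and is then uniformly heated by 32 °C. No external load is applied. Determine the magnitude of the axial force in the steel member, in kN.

Both members must finish at the same length. With the larger α, the aluminium tends to over-expand; the plates restrain it, putting the aluminium in compression and the steel in tension. With no external load the two internal forces are equal and opposite, magnitude P.
Equating the net (thermal + elastic) strains gives |α₁ − α₂|·ΔT = P·[1/(A₁E₁) + 1/(A₂E₂)].
|α₁ − α₂|·ΔT = 12.2×10⁻⁶ × 32 = 0.0003904.
1/(A₁E₁) + 1/(A₂E₂) = 1/(160×200×10³) + 1/(375×71×10³) = 6.881×10⁻⁸ N⁻¹.
So P = 0.0003904 / 6.881×10⁻⁸ = 5.674 kN.

P ≈ 5.67 kN (tensile in the steel)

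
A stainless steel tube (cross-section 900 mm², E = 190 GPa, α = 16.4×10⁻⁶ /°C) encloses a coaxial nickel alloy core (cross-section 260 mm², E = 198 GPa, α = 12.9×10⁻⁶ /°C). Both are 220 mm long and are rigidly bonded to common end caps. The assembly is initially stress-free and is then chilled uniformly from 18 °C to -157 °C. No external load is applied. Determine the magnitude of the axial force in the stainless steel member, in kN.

P ≈ 24.2 kN (tensile in the stainless steel)

Equilibrium of a rigid end plate with no external load gives equal and opposite internal forces ±P in the two members. Since α_{stainless steel} > α_{nickel alloy}, cooling drives the stainless steel into tension and the nickel alloy into compression.
Setting the final lengths equal and cancelling L: (α₁ − α₂)ΔT = P/(A₁E₁) + P/(A₂E₂).
|α₁ − α₂|·ΔT = 3.5×10⁻⁶ × 175 = 0.0006125.
1/(A₁E₁) + 1/(A₂E₂) = 1/(900×190×10³) + 1/(260×198×10³) = 2.527×10⁻⁸ N⁻¹.
P = 0.0006125 / 2.527×10⁻⁸ = 24240 N = 24.24 kN.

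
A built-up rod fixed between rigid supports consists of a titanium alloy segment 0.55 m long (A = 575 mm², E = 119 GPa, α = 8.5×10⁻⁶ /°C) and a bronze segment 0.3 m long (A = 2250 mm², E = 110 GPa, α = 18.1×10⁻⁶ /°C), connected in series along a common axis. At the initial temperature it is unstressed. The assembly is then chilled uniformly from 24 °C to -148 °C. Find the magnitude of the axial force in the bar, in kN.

P ≈ 188 kN (tensile)

With the walls removed the bar would change length by δ_free = Σ αᵢΔT Lᵢ = 8.5×10⁻⁶×172×550 + 18.1×10⁻⁶×172×300 = 1.738 mm.
The walls prevent any net length change, so an axial force P (same in every segment) develops. Compatibility: P · Σ Lᵢ/(AᵢEᵢ) = δ_free.
Σ Lᵢ/(AᵢEᵢ) = 550/(575×119×10³) + 300/(2250×110×10³) = 9.25×10⁻⁶ mm/N.
So P = 1.738 / 9.25×10⁻⁶ = 187.9 kN, tensile.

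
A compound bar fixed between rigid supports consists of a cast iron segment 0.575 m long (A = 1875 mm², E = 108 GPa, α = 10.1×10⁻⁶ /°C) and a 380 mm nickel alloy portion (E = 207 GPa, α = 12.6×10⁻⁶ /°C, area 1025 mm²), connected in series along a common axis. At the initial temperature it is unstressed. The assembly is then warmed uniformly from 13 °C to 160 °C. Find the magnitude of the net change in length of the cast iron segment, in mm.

If the supports were absent, the total length change would be Σ αᵢΔT Lᵢ = 10.1×10⁻⁶×147×575 + 12.6×10⁻⁶×147×380 = 1.558 mm.
The walls prevent any net length change, so an axial force P (same in every segment) develops. Compatibility: P · Σ Lᵢ/(AᵢEᵢ) = δ_free.
The series flexibility is Σ Lᵢ/(AᵢEᵢ) = 575/(1875×108×10³) + 380/(1025×207×10³) = 4.63×10⁻⁶ mm/N.
Hence P = δ_free / Σ(L/AE) = 1.558/4.63×10⁻⁶ = 336.4 kN (compressive).
For the cast iron segment, free thermal change = 10.1×10⁻⁶×147×575 = 0.8537 mm and elastic change from P = 336400×575/(1875×108×10³) = 0.9551 mm; these oppose, so the net change is 0.101 mm (segment shortens).

|ΔL| ≈ 0.101 mm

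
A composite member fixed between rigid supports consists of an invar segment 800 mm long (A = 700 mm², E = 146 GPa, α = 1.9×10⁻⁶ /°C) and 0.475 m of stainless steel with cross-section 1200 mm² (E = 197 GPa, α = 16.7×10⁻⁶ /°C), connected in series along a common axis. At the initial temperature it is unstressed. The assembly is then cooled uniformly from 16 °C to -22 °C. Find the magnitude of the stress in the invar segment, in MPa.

σ ≈ 52.2 MPa (tensile)

Free thermal contraction of the whole bar: Σ αᵢΔT Lᵢ = 1.9×10⁻⁶×38×800 + 16.7×10⁻⁶×38×475 = 0.3592 mm.
The rigid supports impose zero overall length change; the single axial force P common to all segments must satisfy P Σ Lᵢ/(AᵢEᵢ) = δ_free.
The series flexibility is Σ Lᵢ/(AᵢEᵢ) = 800/(700×146×10³) + 475/(1200×197×10³) = 9.837×10⁻⁶ mm/N.
Hence P = δ_free / Σ(L/AE) = 0.3592/9.837×10⁻⁶ = 36.51 kN (tensile).
σ_{invar} = P / A = 36510 / 700 = 52.16 MPa.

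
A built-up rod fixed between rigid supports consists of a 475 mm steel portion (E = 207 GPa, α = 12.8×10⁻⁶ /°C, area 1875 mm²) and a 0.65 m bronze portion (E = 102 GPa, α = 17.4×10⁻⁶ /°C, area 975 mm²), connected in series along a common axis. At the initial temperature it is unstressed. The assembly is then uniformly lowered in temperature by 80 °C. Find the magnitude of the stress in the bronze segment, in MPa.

If the supports were absent, the total length change would be Σ αᵢΔT Lᵢ = 12.8×10⁻⁶×80×475 + 17.4×10⁻⁶×80×650 = 1.391 mm.
Since the ends are fixed, an axial force P builds up, equal in every segment, with P · Σ Lᵢ/(AᵢEᵢ) = δ_free.
Σ Lᵢ/(AᵢEᵢ) = 475/(1875×207×10³) + 650/(975×102×10³) = 7.76×10⁻⁶ mm/N.
So P = 1.391 / 7.76×10⁻⁶ = 179.3 kN, tensile.
σ_{bronze} = P / A = 179300 / 975 = 183.9 MPa.

σ ≈ 184 MPa (tensile)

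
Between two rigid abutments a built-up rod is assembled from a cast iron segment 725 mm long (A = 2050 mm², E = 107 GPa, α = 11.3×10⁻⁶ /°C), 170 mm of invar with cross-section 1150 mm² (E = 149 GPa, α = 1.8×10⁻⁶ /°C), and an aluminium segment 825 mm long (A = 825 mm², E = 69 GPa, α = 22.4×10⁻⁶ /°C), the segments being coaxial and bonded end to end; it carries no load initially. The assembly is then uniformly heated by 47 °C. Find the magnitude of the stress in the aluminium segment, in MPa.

If the supports were absent, the total length change would be Σ αᵢΔT Lᵢ = 11.3×10⁻⁶×47×725 + 1.8×10⁻⁶×47×170 + 22.4×10⁻⁶×47×825 = 1.268 mm.
The rigid supports impose zero overall length change; the single axial force P common to all segments must satisfy P Σ Lᵢ/(AᵢEᵢ) = δ_free.
Σ Lᵢ/(AᵢEᵢ) = 725/(2050×107×10³) + 170/(1150×149×10³) + 825/(825×69×10³) = 1.879×10⁻⁵ mm/N.
P = 1.268 / 1.879×10⁻⁵ = 67480 N = 67.48 kN, compressive.
σ_{aluminium} = P / A = 67480 / 825 = 81.8 MPa.

σ ≈ 81.8 MPa (compressive)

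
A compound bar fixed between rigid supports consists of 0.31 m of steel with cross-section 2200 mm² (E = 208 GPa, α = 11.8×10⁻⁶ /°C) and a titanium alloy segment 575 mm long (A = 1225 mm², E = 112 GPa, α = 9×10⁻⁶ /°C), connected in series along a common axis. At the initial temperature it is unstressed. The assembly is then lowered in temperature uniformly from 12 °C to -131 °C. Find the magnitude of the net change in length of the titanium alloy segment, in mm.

Free thermal contraction of the whole bar: Σ αᵢΔT Lᵢ = 11.8×10⁻⁶×143×310 + 9×10⁻⁶×143×575 = 1.263 mm.
The rigid supports impose zero overall length change; the single axial force P common to all segments must satisfy P Σ Lᵢ/(AᵢEᵢ) = δ_free.
Σ Lᵢ/(AᵢEᵢ) = 310/(2200×208×10³) + 575/(1225×112×10³) = 4.868×10⁻⁶ mm/N.
So P = 1.263 / 4.868×10⁻⁶ = 259.5 kN, tensile.
For the titanium alloy segment, free thermal change = 9×10⁻⁶×143×575 = 0.74 mm and elastic change from P = 259500×575/(1225×112×10³) = 1.087 mm; these oppose, so the net change is 0.347 mm (segment lengthens).

|ΔL| ≈ 0.347 mm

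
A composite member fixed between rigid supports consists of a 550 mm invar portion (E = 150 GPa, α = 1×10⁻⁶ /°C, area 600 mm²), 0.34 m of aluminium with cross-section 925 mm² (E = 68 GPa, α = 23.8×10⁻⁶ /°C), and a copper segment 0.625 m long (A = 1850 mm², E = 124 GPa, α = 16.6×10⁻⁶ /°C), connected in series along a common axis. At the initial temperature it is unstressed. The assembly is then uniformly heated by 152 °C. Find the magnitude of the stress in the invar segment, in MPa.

σ ≈ 338 MPa (compressive)

With the walls removed the bar would change length by δ_free = Σ αᵢΔT Lᵢ = 1×10⁻⁶×152×550 + 23.8×10⁻⁶×152×340 + 16.6×10⁻⁶×152×625 = 2.891 mm.
The walls prevent any net length change, so an axial force P (same in every segment) develops. Compatibility: P · Σ Lᵢ/(AᵢEᵢ) = δ_free.
Σ Lᵢ/(AᵢEᵢ) = 550/(600×150×10³) + 340/(925×68×10³) + 625/(1850×124×10³) = 1.424×10⁻⁵ mm/N.
So P = 2.891 / 1.424×10⁻⁵ = 203 kN, compressive.
σ_{invar} = P / A = 203000 / 600 = 338.3 MPa.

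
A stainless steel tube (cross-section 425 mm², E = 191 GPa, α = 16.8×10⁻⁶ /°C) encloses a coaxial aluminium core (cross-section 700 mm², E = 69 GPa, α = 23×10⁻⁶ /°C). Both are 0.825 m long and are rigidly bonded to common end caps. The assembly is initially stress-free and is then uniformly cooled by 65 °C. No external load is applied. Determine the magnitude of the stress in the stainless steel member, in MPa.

σ ≈ 28.7 MPa (compressive)

Both members must finish at the same length. With the larger α, the aluminium tends to over-contract; the plates restrain it, putting the aluminium in tension and the stainless steel in compression. With no external load the two internal forces are equal and opposite, magnitude P.
Setting the final lengths equal and cancelling L: (α₁ − α₂)ΔT = P/(A₁E₁) + P/(A₂E₂).
|α₁ − α₂|·ΔT = 6.2×10⁻⁶ × 65 = 0.000403.
1/(A₁E₁) + 1/(A₂E₂) = 1/(425×191×10³) + 1/(700×69×10³) = 3.302×10⁻⁸ N⁻¹.
P = 0.000403 / 3.302×10⁻⁸ = 12200 N = 12.2 kN.
σ_{stainless steel} = P/A₁ = 12200/425 = 28.71 MPa, compressive.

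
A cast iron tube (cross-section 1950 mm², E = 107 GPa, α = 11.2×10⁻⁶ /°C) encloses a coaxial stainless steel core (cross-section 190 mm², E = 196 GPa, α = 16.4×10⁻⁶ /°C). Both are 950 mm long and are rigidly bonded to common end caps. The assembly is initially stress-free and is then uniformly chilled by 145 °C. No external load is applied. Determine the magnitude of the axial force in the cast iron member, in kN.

P ≈ 23.8 kN (compressive in the cast iron)

The stainless steel has the larger α, so on cooling it would change length more than the cast iron if both were free. The rigid plates force a common final length, so the stainless steel is put into tension and the cast iron into compression, with equal and opposite forces P (no external load).
Equating the net (thermal + elastic) strains gives |α₁ − α₂|·ΔT = P·[1/(A₁E₁) + 1/(A₂E₂)].
|α₁ − α₂|·ΔT = 5.2×10⁻⁶ × 145 = 0.000754.
1/(A₁E₁) + 1/(A₂E₂) = 1/(1950×107×10³) + 1/(190×196×10³) = 3.165×10⁻⁸ N⁻¹.
P = 0.000754 / 3.165×10⁻⁸ = 23830 N = 23.83 kN.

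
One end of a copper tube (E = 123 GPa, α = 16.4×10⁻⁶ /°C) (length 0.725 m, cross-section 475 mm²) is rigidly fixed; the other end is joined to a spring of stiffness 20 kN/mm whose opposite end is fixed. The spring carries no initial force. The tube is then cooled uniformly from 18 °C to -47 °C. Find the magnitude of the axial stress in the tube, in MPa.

Free thermal contraction: δ_free = αΔT L = 16.4×10⁻⁶ × 65 × 725 = 0.7728 mm.
With a force P in the spring, the elastic change of the tube is PL/(AE) and that of the spring is P/k; compatibility requires their sum to equal δ_free.
So P = δ_free / [L/(AE) + 1/k] = 0.7728 / [ 725/(475×123×10³) + 1/(20×10³) ].
P = 0.7728 / 6.241×10⁻⁵ = 12380 N.
σ = P/A = 12380/475 = 26.07 MPa.

σ ≈ 26.1 MPa (tensile)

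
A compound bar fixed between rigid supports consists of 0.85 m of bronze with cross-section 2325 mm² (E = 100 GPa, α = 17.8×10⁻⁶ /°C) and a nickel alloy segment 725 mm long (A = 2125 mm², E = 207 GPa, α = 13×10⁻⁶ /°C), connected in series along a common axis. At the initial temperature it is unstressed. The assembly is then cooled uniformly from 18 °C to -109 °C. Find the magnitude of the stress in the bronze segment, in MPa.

If the supports were absent, the total length change would be Σ αᵢΔT Lᵢ = 17.8×10⁻⁶×127×850 + 13×10⁻⁶×127×725 = 3.118 mm.
Since the ends are fixed, an axial force P builds up, equal in every segment, with P · Σ Lᵢ/(AᵢEᵢ) = δ_free.
The series flexibility is Σ Lᵢ/(AᵢEᵢ) = 850/(2325×100×10³) + 725/(2125×207×10³) = 5.304×10⁻⁶ mm/N.
Hence P = δ_free / Σ(L/AE) = 3.118/5.304×10⁻⁶ = 587.9 kN (tensile).
σ_{bronze} = P / A = 587900 / 2325 = 252.9 MPa.

σ ≈ 253 MPa (tensile)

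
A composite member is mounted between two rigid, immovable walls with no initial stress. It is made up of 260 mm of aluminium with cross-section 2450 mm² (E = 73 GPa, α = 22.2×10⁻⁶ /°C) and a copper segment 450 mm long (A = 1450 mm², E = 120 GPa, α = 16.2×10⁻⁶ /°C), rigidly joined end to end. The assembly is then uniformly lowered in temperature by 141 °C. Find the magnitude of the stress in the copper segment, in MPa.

σ ≈ 314 MPa (tensile)

Free thermal contraction of the whole bar: Σ αᵢΔT Lᵢ = 22.2×10⁻⁶×141×260 + 16.2×10⁻⁶×141×450 = 1.842 mm.
Since the ends are fixed, an axial force P builds up, equal in every segment, with P · Σ Lᵢ/(AᵢEᵢ) = δ_free.
Σ Lᵢ/(AᵢEᵢ) = 260/(2450×73×10³) + 450/(1450×120×10³) = 4.04×10⁻⁶ mm/N.
So P = 1.842 / 4.04×10⁻⁶ = 455.9 kN, tensile.
σ_{copper} = P / A = 455900 / 1450 = 314.4 MPa.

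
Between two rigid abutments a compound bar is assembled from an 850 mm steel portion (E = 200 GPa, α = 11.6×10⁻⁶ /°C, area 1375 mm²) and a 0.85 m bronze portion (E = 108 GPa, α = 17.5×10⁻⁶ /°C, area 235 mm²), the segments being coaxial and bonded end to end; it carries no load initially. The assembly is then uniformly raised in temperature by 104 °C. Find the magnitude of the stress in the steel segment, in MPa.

If the supports were absent, the total length change would be Σ αᵢΔT Lᵢ = 11.6×10⁻⁶×104×850 + 17.5×10⁻⁶×104×850 = 2.572 mm.
The walls prevent any net length change, so an axial force P (same in every segment) develops. Compatibility: P · Σ Lᵢ/(AᵢEᵢ) = δ_free.
The series flexibility is Σ Lᵢ/(AᵢEᵢ) = 850/(1375×200×10³) + 850/(235×108×10³) = 3.658×10⁻⁵ mm/N.
So P = 2.572 / 3.658×10⁻⁵ = 70.32 kN, compressive.
σ_{steel} = P / A = 70320 / 1375 = 51.14 MPa.

σ ≈ 51.1 MPa (compressive)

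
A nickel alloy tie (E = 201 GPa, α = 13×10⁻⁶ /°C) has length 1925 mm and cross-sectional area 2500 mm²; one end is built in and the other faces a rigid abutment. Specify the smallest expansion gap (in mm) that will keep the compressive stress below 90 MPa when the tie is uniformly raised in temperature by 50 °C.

With no wall the tie would lengthen by αΔT L = 13×10⁻⁶ × 50 × 1925 = 1.251 mm.
A stress of 90 MPa corresponds to the wall pushing the tie back by σL/E = 90×1925/(201×10³) = 0.8619 mm.
So the gap has to take up the difference, g_min = δ_free − σL/E = 1.251 − 0.8619 = 0.3893 mm.

g ≈ 0.389 mm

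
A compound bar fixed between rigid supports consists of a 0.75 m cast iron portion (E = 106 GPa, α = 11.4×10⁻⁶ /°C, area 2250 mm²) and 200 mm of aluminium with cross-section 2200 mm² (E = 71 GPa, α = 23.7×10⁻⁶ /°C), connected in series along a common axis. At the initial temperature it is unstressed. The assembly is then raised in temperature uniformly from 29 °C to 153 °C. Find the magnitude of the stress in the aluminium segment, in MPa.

With the walls removed the bar would change length by δ_free = Σ αᵢΔT Lᵢ = 11.4×10⁻⁶×124×750 + 23.7×10⁻⁶×124×200 = 1.648 mm.
The rigid supports impose zero overall length change; the single axial force P common to all segments must satisfy P Σ Lᵢ/(AᵢEᵢ) = δ_free.
The series flexibility is Σ Lᵢ/(AᵢEᵢ) = 750/(2250×106×10³) + 200/(2200×71×10³) = 4.425×10⁻⁶ mm/N.
Hence P = δ_free / Σ(L/AE) = 1.648/4.425×10⁻⁶ = 372.4 kN (compressive).
σ_{aluminium} = P / A = 372400 / 2200 = 169.3 MPa.

σ ≈ 169 MPa (compressive)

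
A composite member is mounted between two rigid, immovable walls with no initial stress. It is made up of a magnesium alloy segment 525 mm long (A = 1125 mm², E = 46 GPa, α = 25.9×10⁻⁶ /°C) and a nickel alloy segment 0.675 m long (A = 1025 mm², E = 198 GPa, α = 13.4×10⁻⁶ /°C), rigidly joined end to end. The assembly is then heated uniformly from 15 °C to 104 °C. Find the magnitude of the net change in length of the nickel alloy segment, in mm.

Free thermal expansion of the whole bar: Σ αᵢΔT Lᵢ = 25.9×10⁻⁶×89×525 + 13.4×10⁻⁶×89×675 = 2.015 mm.
Since the ends are fixed, an axial force P builds up, equal in every segment, with P · Σ Lᵢ/(AᵢEᵢ) = δ_free.
Σ Lᵢ/(AᵢEᵢ) = 525/(1125×46×10³) + 675/(1025×198×10³) = 1.347×10⁻⁵ mm/N.
P = 2.015 / 1.347×10⁻⁵ = 149600 N = 149.6 kN, compressive.
For the nickel alloy segment, free thermal change = 13.4×10⁻⁶×89×675 = 0.805 mm and elastic change from P = 149600×675/(1025×198×10³) = 0.4975 mm; these oppose, so the net change is 0.307 mm (segment lengthens).

|ΔL| ≈ 0.307 mm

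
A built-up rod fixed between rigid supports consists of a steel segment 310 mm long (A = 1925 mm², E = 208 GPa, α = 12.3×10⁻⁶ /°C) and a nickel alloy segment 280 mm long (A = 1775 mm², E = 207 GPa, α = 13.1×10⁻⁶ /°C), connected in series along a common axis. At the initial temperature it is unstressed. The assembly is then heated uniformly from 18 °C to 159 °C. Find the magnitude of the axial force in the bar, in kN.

If the supports were absent, the total length change would be Σ αᵢΔT Lᵢ = 12.3×10⁻⁶×141×310 + 13.1×10⁻⁶×141×280 = 1.055 mm.
The walls prevent any net length change, so an axial force P (same in every segment) develops. Compatibility: P · Σ Lᵢ/(AᵢEᵢ) = δ_free.
The series flexibility is Σ Lᵢ/(AᵢEᵢ) = 310/(1925×208×10³) + 280/(1775×207×10³) = 1.536×10⁻⁶ mm/N.
P = 1.055 / 1.536×10⁻⁶ = 686600 N = 686.6 kN, compressive.

P ≈ 687 kN (compressive)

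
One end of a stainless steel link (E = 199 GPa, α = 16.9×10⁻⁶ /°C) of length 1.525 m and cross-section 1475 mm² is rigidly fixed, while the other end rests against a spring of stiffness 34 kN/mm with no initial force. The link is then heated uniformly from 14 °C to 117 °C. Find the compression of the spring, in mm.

If the spring were absent the link would lengthen by αΔT L = 16.9×10⁻⁶ × 103 × 1525 = 2.655 mm.
With a force P in the spring, the elastic change of the link is PL/(AE) and that of the spring is P/k; compatibility requires their sum to equal δ_free.
P [ L/(AE) + 1/k ] = δ_free → P [ 1525/(1475×199×10³) + 1/(34×10³) ] = 2.655.
P = 2.655 / 3.461×10⁻⁵ = 76710 N.
Spring compression = P/k = 76710/(34×10³) = 2.256 mm.

δ ≈ 2.26 mm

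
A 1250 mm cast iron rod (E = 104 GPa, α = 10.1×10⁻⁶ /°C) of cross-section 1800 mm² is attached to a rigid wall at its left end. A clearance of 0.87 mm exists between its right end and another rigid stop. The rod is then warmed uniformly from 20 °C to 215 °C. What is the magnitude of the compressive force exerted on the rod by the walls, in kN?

P ≈ 238 kN

Unrestrained expansion: δ_free = αΔT L = 10.1×10⁻⁶ × 195 × 1250 = 2.462 mm.
After closing the 0.87 mm clearance, 2.462 − 0.87 = 1.592 mm of expansion remains to be suppressed by the wall.
That suppressed elongation corresponds to σ = E·Δ/L = 104×10³ × 1.592/1250 = 132.4 MPa.
Force on the wall = σA = 132.4 × 1800 mm² = 238.4 kN.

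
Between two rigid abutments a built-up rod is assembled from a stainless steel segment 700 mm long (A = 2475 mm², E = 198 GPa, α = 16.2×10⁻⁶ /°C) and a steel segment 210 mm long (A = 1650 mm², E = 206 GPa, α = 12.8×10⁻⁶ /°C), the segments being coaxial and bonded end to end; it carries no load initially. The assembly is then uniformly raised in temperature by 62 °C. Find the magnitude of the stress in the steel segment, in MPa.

σ ≈ 258 MPa (compressive)

With the walls removed the bar would change length by δ_free = Σ αᵢΔT Lᵢ = 16.2×10⁻⁶×62×700 + 12.8×10⁻⁶×62×210 = 0.8697 mm.
The walls prevent any net length change, so an axial force P (same in every segment) develops. Compatibility: P · Σ Lᵢ/(AᵢEᵢ) = δ_free.
Σ Lᵢ/(AᵢEᵢ) = 700/(2475×198×10³) + 210/(1650×206×10³) = 2.046×10⁻⁶ mm/N.
Hence P = δ_free / Σ(L/AE) = 0.8697/2.046×10⁻⁶ = 425 kN (compressive).
σ_{steel} = P / A = 425000 / 1650 = 257.6 MPa.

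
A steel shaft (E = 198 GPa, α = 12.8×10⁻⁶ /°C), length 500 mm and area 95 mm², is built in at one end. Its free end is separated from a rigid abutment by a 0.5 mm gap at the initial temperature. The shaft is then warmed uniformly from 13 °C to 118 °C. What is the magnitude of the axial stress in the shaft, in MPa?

σ ≈ 68.1 MPa (compressive)

Free thermal elongation = αΔT L = 12.8×10⁻⁶ × 105 × 500 = 0.672 mm.
After closing the 0.5 mm clearance, 0.672 − 0.5 = 0.172 mm of expansion remains to be suppressed by the wall.
Compatibility: PL/(AE) = 0.172 mm, so σ = P/A = E × (0.172/500) = 68.11 MPa.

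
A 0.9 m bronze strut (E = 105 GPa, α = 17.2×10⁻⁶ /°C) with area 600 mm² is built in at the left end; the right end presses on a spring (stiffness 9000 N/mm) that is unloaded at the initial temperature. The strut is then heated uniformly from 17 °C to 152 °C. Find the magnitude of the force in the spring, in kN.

If the spring were absent the strut would lengthen by αΔT L = 17.2×10⁻⁶ × 135 × 900 = 2.09 mm.
With a force P in the spring, the elastic change of the strut is PL/(AE) and that of the spring is P/k; compatibility requires their sum to equal δ_free.
P [ L/(AE) + 1/k ] = δ_free → P [ 900/(600×105×10³) + 1/(9000) ] = 2.09.
P = 2.09 / 0.0001254 = 16670 N.

P ≈ 16.7 kN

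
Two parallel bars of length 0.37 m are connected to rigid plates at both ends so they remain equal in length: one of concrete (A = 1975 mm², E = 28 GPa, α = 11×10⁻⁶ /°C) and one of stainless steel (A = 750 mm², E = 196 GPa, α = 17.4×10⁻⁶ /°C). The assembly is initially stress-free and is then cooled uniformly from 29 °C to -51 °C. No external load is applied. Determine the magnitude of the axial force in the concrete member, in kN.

P ≈ 20.6 kN (compressive in the concrete)

Both members must finish at the same length. With the larger α, the stainless steel tends to over-contract; the plates restrain it, putting the stainless steel in tension and the concrete in compression. With no external load the two internal forces are equal and opposite, magnitude P.
Equating the net (thermal + elastic) strains gives |α₁ − α₂|·ΔT = P·[1/(A₁E₁) + 1/(A₂E₂)].
|α₁ − α₂|·ΔT = 6.4×10⁻⁶ × 80 = 0.000512.
1/(A₁E₁) + 1/(A₂E₂) = 1/(1975×28×10³) + 1/(750×196×10³) = 2.489×10⁻⁸ N⁻¹.
P = 0.000512 / 2.489×10⁻⁸ = 20570 N = 20.57 kN.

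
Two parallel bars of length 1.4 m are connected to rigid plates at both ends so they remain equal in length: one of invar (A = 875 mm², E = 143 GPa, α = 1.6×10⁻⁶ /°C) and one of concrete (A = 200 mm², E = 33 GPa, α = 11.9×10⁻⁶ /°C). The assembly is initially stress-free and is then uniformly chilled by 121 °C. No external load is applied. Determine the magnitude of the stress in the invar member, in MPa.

Both members must finish at the same length. With the larger α, the concrete tends to over-contract; the plates restrain it, putting the concrete in tension and the invar in compression. With no external load the two internal forces are equal and opposite, magnitude P.
Setting the final lengths equal and cancelling L: (α₁ − α₂)ΔT = P/(A₁E₁) + P/(A₂E₂).
|α₁ − α₂|·ΔT = 10.3×10⁻⁶ × 121 = 0.001246.
1/(A₁E₁) + 1/(A₂E₂) = 1/(875×143×10³) + 1/(200×33×10³) = 1.595×10⁻⁷ N⁻¹.
So P = 0.001246 / 1.595×10⁻⁷ = 7.813 kN.
σ_{invar} = P/A₁ = 7813/875 = 8.93 MPa, compressive.

σ ≈ 8.93 MPa (compressive)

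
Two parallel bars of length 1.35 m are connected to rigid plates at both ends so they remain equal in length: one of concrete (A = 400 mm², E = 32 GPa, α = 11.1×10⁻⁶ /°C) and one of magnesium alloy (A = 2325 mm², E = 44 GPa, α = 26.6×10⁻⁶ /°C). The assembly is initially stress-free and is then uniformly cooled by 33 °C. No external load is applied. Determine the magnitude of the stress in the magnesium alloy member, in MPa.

The magnesium alloy has the larger α, so on cooling it would change length more than the concrete if both were free. The rigid plates force a common final length, so the magnesium alloy is put into tension and the concrete into compression, with equal and opposite forces P (no external load).
Setting the final lengths equal and cancelling L: (α₁ − α₂)ΔT = P/(A₁E₁) + P/(A₂E₂).
|α₁ − α₂|·ΔT = 15.5×10⁻⁶ × 33 = 0.0005115.
1/(A₁E₁) + 1/(A₂E₂) = 1/(400×32×10³) + 1/(2325×44×10³) = 8.79×10⁻⁸ N⁻¹.
P = 0.0005115 / 8.79×10⁻⁸ = 5819 N = 5.819 kN.
σ_{magnesium alloy} = P/A₂ = 5819/2325 = 2.503 MPa, tensile.

σ ≈ 2.5 MPa (tensile)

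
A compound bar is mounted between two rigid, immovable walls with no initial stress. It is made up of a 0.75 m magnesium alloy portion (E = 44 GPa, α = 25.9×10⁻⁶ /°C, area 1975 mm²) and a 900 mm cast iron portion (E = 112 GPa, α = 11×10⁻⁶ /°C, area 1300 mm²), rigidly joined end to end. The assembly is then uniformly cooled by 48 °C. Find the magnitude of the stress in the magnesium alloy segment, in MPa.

σ ≈ 48.1 MPa (tensile)

If the supports were absent, the total length change would be Σ αᵢΔT Lᵢ = 25.9×10⁻⁶×48×750 + 11×10⁻⁶×48×900 = 1.408 mm.
The walls prevent any net length change, so an axial force P (same in every segment) develops. Compatibility: P · Σ Lᵢ/(AᵢEᵢ) = δ_free.
Σ Lᵢ/(AᵢEᵢ) = 750/(1975×44×10³) + 900/(1300×112×10³) = 1.481×10⁻⁵ mm/N.
P = 1.408 / 1.481×10⁻⁵ = 95030 N = 95.03 kN, tensile.
σ_{magnesium alloy} = P / A = 95030 / 1975 = 48.12 MPa.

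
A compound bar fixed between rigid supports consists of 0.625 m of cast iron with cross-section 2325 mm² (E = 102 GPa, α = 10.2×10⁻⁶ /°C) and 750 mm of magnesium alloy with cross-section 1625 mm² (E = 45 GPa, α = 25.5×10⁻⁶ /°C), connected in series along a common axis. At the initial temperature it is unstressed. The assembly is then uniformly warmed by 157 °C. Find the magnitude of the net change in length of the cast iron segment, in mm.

Free thermal expansion of the whole bar: Σ αᵢΔT Lᵢ = 10.2×10⁻⁶×157×625 + 25.5×10⁻⁶×157×750 = 4.003 mm.
The walls prevent any net length change, so an axial force P (same in every segment) develops. Compatibility: P · Σ Lᵢ/(AᵢEᵢ) = δ_free.
Σ Lᵢ/(AᵢEᵢ) = 625/(2325×102×10³) + 750/(1625×45×10³) = 1.289×10⁻⁵ mm/N.
P = 4.003 / 1.289×10⁻⁵ = 310500 N = 310.5 kN, compressive.
For the cast iron segment, free thermal change = 10.2×10⁻⁶×157×625 = 1.001 mm and elastic change from P = 310500×625/(2325×102×10³) = 0.8184 mm; these oppose, so the net change is 0.182 mm (segment lengthens).

|ΔL| ≈ 0.182 mm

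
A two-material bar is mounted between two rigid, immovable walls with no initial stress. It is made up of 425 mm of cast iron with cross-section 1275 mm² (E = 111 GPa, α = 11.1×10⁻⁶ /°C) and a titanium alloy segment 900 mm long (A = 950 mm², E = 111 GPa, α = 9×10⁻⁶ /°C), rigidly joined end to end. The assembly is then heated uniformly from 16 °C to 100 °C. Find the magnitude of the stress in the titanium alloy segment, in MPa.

With the walls removed the bar would change length by δ_free = Σ αᵢΔT Lᵢ = 11.1×10⁻⁶×84×425 + 9×10⁻⁶×84×900 = 1.077 mm.
The rigid supports impose zero overall length change; the single axial force P common to all segments must satisfy P Σ Lᵢ/(AᵢEᵢ) = δ_free.
Σ Lᵢ/(AᵢEᵢ) = 425/(1275×111×10³) + 900/(950×111×10³) = 1.154×10⁻⁵ mm/N.
So P = 1.077 / 1.154×10⁻⁵ = 93.32 kN, compressive.
σ_{titanium alloy} = P / A = 93320 / 950 = 98.23 MPa.

σ ≈ 98.2 MPa (compressive)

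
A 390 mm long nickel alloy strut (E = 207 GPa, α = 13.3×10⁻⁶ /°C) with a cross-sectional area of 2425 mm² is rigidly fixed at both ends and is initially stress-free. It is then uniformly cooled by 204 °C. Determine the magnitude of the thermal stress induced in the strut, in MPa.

With length fixed, the mechanical strain must cancel the thermal strain αΔT = 13.3×10⁻⁶ × 204 = 2713.2×10⁻⁶.
The stress required to suppress this strain is σ = Eε = 207×10³ × 2713.2×10⁻⁶ = 561.6 MPa, tensile since the strut is trying to contract.

σ ≈ 562 MPa (tensile)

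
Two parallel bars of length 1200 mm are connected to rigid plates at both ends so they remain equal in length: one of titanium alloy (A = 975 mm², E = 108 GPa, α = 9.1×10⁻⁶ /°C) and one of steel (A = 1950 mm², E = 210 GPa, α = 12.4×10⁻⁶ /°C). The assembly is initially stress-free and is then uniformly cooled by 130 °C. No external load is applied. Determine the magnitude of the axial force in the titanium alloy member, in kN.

P ≈ 35.9 kN (compressive in the titanium alloy)

Both members must finish at the same length. With the larger α, the steel tends to over-contract; the plates restrain it, putting the steel in tension and the titanium alloy in compression. With no external load the two internal forces are equal and opposite, magnitude P.
Setting the final lengths equal and cancelling L: (α₁ − α₂)ΔT = P/(A₁E₁) + P/(A₂E₂).
|α₁ − α₂|·ΔT = 3.3×10⁻⁶ × 130 = 0.000429.
1/(A₁E₁) + 1/(A₂E₂) = 1/(975×108×10³) + 1/(1950×210×10³) = 1.194×10⁻⁸ N⁻¹.
P = 0.000429 / 1.194×10⁻⁸ = 35930 N = 35.93 kN.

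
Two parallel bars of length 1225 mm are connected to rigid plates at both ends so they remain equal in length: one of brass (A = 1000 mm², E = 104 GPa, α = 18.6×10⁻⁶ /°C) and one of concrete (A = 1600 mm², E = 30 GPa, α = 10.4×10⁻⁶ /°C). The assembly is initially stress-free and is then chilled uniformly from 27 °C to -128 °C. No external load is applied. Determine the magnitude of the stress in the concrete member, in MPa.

σ ≈ 26.1 MPa (compressive)

The brass has the larger α, so on cooling it would change length more than the concrete if both were free. The rigid plates force a common final length, so the brass is put into tension and the concrete into compression, with equal and opposite forces P (no external load).
Setting the final lengths equal and cancelling L: (α₁ − α₂)ΔT = P/(A₁E₁) + P/(A₂E₂).
|α₁ − α₂|·ΔT = 8.2×10⁻⁶ × 155 = 0.001271.
1/(A₁E₁) + 1/(A₂E₂) = 1/(1000×104×10³) + 1/(1600×30×10³) = 3.045×10⁻⁸ N⁻¹.
P = 0.001271 / 3.045×10⁻⁸ = 41740 N = 41.74 kN.
σ_{concrete} = P/A₂ = 41740/1600 = 26.09 MPa, compressive.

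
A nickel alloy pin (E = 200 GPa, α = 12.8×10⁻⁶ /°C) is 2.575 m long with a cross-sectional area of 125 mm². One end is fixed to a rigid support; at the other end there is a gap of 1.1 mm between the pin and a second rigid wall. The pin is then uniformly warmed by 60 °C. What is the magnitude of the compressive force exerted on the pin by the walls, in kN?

P ≈ 8.52 kN

Free thermal elongation = αΔT L = 12.8×10⁻⁶ × 60 × 2575 = 1.978 mm.
This exceeds the 1.1 mm gap, so the wall pushes back. The portion of expansion that must be recovered elastically is δ_free − gap = 1.978 − 1.1 = 0.8776 mm.
Compatibility: PL/(AE) = 0.8776 mm, so σ = P/A = E × (0.8776/2575) = 68.16 MPa.
P = σA = 68.16 × 125 = 8.52 kN.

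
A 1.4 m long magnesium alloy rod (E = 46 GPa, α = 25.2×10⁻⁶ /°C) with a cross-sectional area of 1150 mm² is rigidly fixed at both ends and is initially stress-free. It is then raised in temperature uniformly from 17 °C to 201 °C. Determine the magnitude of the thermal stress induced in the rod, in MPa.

σ ≈ 213 MPa (compressive)

The supports are rigid, so the total axial strain is zero. The restrained thermal strain is ε = αΔT = 25.2×10⁻⁶ × 184 = 4636.8×10⁻⁶.
The stress required to suppress this strain is σ = Eε = 46×10³ × 4636.8×10⁻⁶ = 213.3 MPa, compressive since the rod is trying to expand.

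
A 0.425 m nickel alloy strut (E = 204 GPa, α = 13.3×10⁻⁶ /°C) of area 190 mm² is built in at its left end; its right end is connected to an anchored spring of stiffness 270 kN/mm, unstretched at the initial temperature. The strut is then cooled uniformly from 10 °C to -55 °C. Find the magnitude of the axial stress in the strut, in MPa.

The unrestrained thermal change is αΔT L = 13.3×10⁻⁶ × 65 × 425 = 0.3674 mm.
Let P be the tensile force in the spring. The strut extends elastically by PL/(AE) and the spring stretches by P/k; together these equal δ_free.
P [ L/(AE) + 1/k ] = δ_free → P [ 425/(190×204×10³) + 1/(270×10³) ] = 0.3674.
P = 0.3674 / 1.467×10⁻⁵ = 25050 N.
σ = P/A = 25050/190 = 131.8 MPa.

σ ≈ 132 MPa (tensile)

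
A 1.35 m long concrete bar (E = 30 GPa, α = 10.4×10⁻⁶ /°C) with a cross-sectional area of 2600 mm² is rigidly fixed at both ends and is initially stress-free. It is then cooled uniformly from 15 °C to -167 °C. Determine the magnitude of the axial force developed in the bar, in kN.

Full restraint means ε = 0, so the stress is σ = EαΔT = 30×10³ × 10.4×10⁻⁶ × 182 = 56.78 MPa.
Then P = σA = 56.78 × 2600 mm² = 147.6 kN, tensile.

P ≈ 148 kN (tensile)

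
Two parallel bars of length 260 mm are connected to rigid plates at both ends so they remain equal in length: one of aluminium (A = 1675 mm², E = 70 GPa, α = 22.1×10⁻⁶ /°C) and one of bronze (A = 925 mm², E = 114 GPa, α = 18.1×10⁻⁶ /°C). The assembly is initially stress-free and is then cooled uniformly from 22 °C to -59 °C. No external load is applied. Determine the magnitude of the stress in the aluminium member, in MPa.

σ ≈ 10.7 MPa (tensile)

Both members must finish at the same length. With the larger α, the aluminium tends to over-contract; the plates restrain it, putting the aluminium in tension and the bronze in compression. With no external load the two internal forces are equal and opposite, magnitude P.
Equating the net (thermal + elastic) strains gives |α₁ − α₂|·ΔT = P·[1/(A₁E₁) + 1/(A₂E₂)].
|α₁ − α₂|·ΔT = 4×10⁻⁶ × 81 = 0.000324.
1/(A₁E₁) + 1/(A₂E₂) = 1/(1675×70×10³) + 1/(925×114×10³) = 1.801×10⁻⁸ N⁻¹.
P = 0.000324 / 1.801×10⁻⁸ = 17990 N = 17.99 kN.
σ_{aluminium} = P/A₁ = 17990/1675 = 10.74 MPa, tensile.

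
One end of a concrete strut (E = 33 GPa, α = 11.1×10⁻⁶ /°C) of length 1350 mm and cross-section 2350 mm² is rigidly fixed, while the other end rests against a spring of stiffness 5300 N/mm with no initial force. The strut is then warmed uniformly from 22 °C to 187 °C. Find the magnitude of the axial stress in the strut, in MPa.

σ ≈ 5.11 MPa (compressive)

Free thermal expansion: δ_free = αΔT L = 11.1×10⁻⁶ × 165 × 1350 = 2.473 mm.
Let P be the compressive force at the spring. The strut shortens elastically by PL/(AE) and the spring compresses by P/k; together these equal δ_free.
P [ L/(AE) + 1/k ] = δ_free → P [ 1350/(2350×33×10³) + 1/(5300) ] = 2.473.
P = 2.473 / 0.0002061 = 12000 N.
σ = P/A = 12000/2350 = 5.105 MPa.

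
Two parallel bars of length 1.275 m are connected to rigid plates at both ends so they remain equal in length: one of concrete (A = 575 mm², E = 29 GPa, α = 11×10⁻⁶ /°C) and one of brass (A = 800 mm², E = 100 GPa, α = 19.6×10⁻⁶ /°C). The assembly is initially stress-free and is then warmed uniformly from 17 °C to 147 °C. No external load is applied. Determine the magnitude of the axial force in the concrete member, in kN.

The brass has the larger α, so on heating it would change length more than the concrete if both were free. The rigid plates force a common final length, so the brass is put into compression and the concrete into tension, with equal and opposite forces P (no external load).
Compatibility of the two members (thermal + elastic change equal): (α₁ − α₂)ΔT = P·[1/(A₁E₁) + 1/(A₂E₂)].
|α₁ − α₂|·ΔT = 8.6×10⁻⁶ × 130 = 0.001118.
1/(A₁E₁) + 1/(A₂E₂) = 1/(575×29×10³) + 1/(800×100×10³) = 7.247×10⁻⁸ N⁻¹.
P = 0.001118 / 7.247×10⁻⁸ = 15430 N = 15.43 kN.

P ≈ 15.4 kN (tensile in the concrete)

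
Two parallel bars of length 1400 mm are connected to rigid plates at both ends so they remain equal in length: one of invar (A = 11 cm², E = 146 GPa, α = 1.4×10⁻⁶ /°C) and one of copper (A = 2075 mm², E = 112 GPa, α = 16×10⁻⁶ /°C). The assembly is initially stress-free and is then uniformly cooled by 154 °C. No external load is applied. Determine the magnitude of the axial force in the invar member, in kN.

The copper has the larger α, so on cooling it would change length more than the invar if both were free. The rigid plates force a common final length, so the copper is put into tension and the invar into compression, with equal and opposite forces P (no external load).
Compatibility of the two members (thermal + elastic change equal): (α₁ − α₂)ΔT = P·[1/(A₁E₁) + 1/(A₂E₂)].
|α₁ − α₂|·ΔT = 14.6×10⁻⁶ × 154 = 0.002248.
1/(A₁E₁) + 1/(A₂E₂) = 1/(1100×146×10³) + 1/(2075×112×10³) = 1.053×10⁻⁸ N⁻¹.
So P = 0.002248 / 1.053×10⁻⁸ = 213.5 kN.

P ≈ 214 kN (compressive in the invar)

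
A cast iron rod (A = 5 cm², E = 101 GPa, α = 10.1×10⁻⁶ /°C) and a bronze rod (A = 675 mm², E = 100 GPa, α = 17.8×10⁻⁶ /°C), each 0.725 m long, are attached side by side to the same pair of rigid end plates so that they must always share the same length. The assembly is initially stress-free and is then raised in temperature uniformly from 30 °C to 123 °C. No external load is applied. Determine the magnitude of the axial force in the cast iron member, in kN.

P ≈ 20.7 kN (tensile in the cast iron)

The bronze has the larger α, so on heating it would change length more than the cast iron if both were free. The rigid plates force a common final length, so the bronze is put into compression and the cast iron into tension, with equal and opposite forces P (no external load).
Compatibility of the two members (thermal + elastic change equal): (α₁ − α₂)ΔT = P·[1/(A₁E₁) + 1/(A₂E₂)].
|α₁ − α₂|·ΔT = 7.7×10⁻⁶ × 93 = 0.0007161.
1/(A₁E₁) + 1/(A₂E₂) = 1/(500×101×10³) + 1/(675×100×10³) = 3.462×10⁻⁸ N⁻¹.
So P = 0.0007161 / 3.462×10⁻⁸ = 20.69 kN.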